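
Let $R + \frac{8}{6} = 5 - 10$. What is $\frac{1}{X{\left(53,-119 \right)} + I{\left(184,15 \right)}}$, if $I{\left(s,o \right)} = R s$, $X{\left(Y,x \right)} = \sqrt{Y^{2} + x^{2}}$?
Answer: $- \frac{5244}{6034643} - \frac{9 \sqrt{16970}}{12069286} \approx -0.00096612$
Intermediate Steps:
$R = - \frac{19}{3}$ ($R = - \frac{4}{3} + \left(5 - 10\right) = - \frac{4}{3} - 5 = - \frac{19}{3} \approx -6.3333$)
$I{\left(s,o \right)} = - \frac{19 s}{3}$
$\frac{1}{X{\left(53,-119 \right)} + I{\left(184,15 \right)}} = \frac{1}{\sqrt{53^{2} + \left(-119\right)^{2}} - \frac{3496}{3}} = \frac{1}{\sqrt{2809 + 14161} - \frac{3496}{3}} = \frac{1}{\sqrt{16970} - \frac{3496}{3}} = \frac{1}{- \frac{3496}{3} + \sqrt{16970}}$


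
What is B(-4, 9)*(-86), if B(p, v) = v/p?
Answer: 387/2 ≈ 193.50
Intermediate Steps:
B(-4, 9)*(-86) = (9/(-4))*(-86) = (9*(-¼))*(-86) = -9/4*(-86) = 387/2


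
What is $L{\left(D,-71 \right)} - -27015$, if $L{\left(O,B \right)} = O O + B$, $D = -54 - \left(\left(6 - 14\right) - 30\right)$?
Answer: $27200$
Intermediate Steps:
$D = -16$ ($D = -54 - \left(-8 - 30\right) = -54 - -38 = -54 + 38 = -16$)
$L{\left(O,B \right)} = B + O^{2}$ ($L{\left(O,B \right)} = O^{2} + B = B + O^{2}$)
$L{\left(D,-71 \right)} - -27015 = \left(-71 + \left(-16\right)^{2}\right) - -27015 = \left(-71 + 256\right) + 27015 = 185 + 27015 = 27200$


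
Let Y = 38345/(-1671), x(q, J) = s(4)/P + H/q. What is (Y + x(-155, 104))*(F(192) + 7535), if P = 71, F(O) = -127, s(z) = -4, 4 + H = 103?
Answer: -3220762855232/18389355 ≈ -1.7514e+5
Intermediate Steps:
H = 99 (H = -4 + 103 = 99)
x(q, J) = -4/71 + 99/q
Y = -38345/1671 (Y = 38345*(-1/1671) = -38345/1671 ≈ -22.947)
(Y + x(-155, 104))*(F(192) + 7535) = (-38345/1671 + (-4/71 + 99/(-155)))*(-127 + 7535) = (-38345/1671 + (-4/71 + 99*(-1/155)))*7408 = (-38345/1671 + (-4/71 - 99/155))*7408 = (-38345/1671 - 7649/11005)*7408 = -434768204/18389355*7408 = -3220762855232/18389355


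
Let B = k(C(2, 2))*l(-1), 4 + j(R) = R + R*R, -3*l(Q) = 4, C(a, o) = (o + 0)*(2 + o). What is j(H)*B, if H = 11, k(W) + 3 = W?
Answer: -2560/3 ≈ -853.33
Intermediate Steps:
C(a, o) = o*(2 + o)
k(W) = -3 + W
l(Q) = -4/3 (l(Q) = -1/3*4 = -4/3)
j(R) = -4 + R + R**2 (j(R) = -4 + (R + R*R) = -4 + (R + R**2) = -4 + R + R**2)
B = -20/3 (B = (-3 + 2*(2 + 2))*(-4/3) = (-3 + 2*4)*(-4/3) = (-3 + 8)*(-4/3) = 5*(-4/3) = -20/3 ≈ -6.6667)
j(H)*B = (-4 + 11 + 11**2)*(-20/3) = (-4 + 11 + 121)*(-20/3) = 128*(-20/3) = -2560/3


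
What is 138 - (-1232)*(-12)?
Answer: -14646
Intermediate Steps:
138 - (-1232)*(-12) = 138 - 154*96 = 138 - 14784 = -14646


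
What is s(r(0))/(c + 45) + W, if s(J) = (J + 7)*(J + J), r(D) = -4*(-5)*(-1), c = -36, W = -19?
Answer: 349/9 ≈ 38.778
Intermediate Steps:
r(D) = -20 (r(D) = 20*(-1) = -20)
s(J) = 2*J*(7 + J) (s(J) = (7 + J)*(2*J) = 2*J*(7 + J))
s(r(0))/(c + 45) + W = (2*(-20)*(7 - 20))/(-36 + 45) - 19 = (2*(-20)*(-13))/9 - 19 = 520*(⅑) - 19 = 520/9 - 19 = 349/9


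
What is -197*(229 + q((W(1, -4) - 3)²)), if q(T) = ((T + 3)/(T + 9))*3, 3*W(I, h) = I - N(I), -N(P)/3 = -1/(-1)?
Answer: -2406355/53 ≈ -45403.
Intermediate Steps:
N(P) = -3 (N(P) = -(-3)/(-1) = -(-3)*(-1) = -3*1 = -3)
W(I, h) = 1 + I/3 (W(I, h) = (I - 1*(-3))/3 = (I + 3)/3 = (3 + I)/3 = 1 + I/3)
q(T) = 3*(3 + T)/(9 + T) (q(T) = ((3 + T)/(9 + T))*3 = 3*(3 + T)/(9 + T))
-197*(229 + q((W(1, -4) - 3)²)) = -197*(229 + 3*(3 + ((1 + (⅓)*1) - 3)²)/(9 + ((1 + (⅓)*1) - 3)²)) = -197*(229 + 3*(3 + ((1 + ⅓) - 3)²)/(9 + ((1 + ⅓) - 3)²)) = -197*(229 + 3*(3 + (4/3 - 3)²)/(9 + (4/3 - 3)²)) = -197*(229 + 3*(3 + (-5/3)²)/(9 + (-5/3)²)) = -197*(229 + 3*(3 + 25/9)/(9 + 25/9)) = -197*(229 + 3*(52/9)/(106/9)) = -197*(229 + 3*(9/106)*(52/9)) = -197*(229 + 78/53) = -197*12215/53 = -2406355/53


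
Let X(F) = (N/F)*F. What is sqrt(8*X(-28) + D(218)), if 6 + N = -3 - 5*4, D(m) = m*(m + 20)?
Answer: 2*sqrt(12913) ≈ 227.27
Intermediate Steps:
D(m) = m*(20 + m)
N = -29 (N = -6 + (-3 - 5*4) = -6 + (-3 - 20) = -6 - 23 = -29)
X(F) = -29 (X(F) = (-29/F)*F = -29)
sqrt(8*X(-28) + D(218)) = sqrt(8*(-29) + 218*(20 + 218)) = sqrt(-232 + 218*238) = sqrt(-232 + 51884) = sqrt(51652) = 2*sqrt(12913)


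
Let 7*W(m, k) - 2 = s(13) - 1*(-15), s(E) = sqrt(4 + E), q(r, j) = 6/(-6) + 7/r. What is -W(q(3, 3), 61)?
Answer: -17/7 - sqrt(17)/7 ≈ -3.0176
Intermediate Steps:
q(r, j) = -1 + 7/r (q(r, j) = 6*(-1/6) + 7/r = -1 + 7/r)
W(m, k) = 17/7 + sqrt(17)/7 (W(m, k) = 2/7 + (sqrt(4 + 13) - 1*(-15))/7 = 2/7 + (sqrt(17) + 15)/7 = 2/7 + (15 + sqrt(17))/7 = 2/7 + (15/7 + sqrt(17)/7) = 17/7 + sqrt(17)/7)
-W(q(3, 3), 61) = -(17/7 + sqrt(17)/7) = -17/7 - sqrt(17)/7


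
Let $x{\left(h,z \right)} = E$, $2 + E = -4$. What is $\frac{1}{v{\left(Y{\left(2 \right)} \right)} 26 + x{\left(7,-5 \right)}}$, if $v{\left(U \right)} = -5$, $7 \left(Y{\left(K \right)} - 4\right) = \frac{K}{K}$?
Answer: $- \frac{1}{136} \approx -0.0073529$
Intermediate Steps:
$E = -6$ ($E = -2 - 4 = -6$)
$Y{\left(K \right)} = \frac{29}{7}$ ($Y{\left(K \right)} = 4 + \frac{K \frac{1}{K}}{7} = 4 + \frac{1}{7} \cdot 1 = 4 + \frac{1}{7} = \frac{29}{7}$)
$x{\left(h,z \right)} = -6$
$\frac{1}{v{\left(Y{\left(2 \right)} \right)} 26 + x{\left(7,-5 \right)}} = \frac{1}{\left(-5\right) 26 - 6} = \frac{1}{-130 - 6} = \frac{1}{-136} = - \frac{1}{136}$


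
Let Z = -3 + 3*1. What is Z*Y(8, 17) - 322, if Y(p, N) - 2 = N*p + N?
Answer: -322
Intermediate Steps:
Z = 0 (Z = -3 + 3 = 0)
Y(p, N) = 2 + N + N*p (Y(p, N) = 2 + (N*p + N) = 2 + (N + N*p) = 2 + N + N*p)
Z*Y(8, 17) - 322 = 0*(2 + 17 + 17*8) - 322 = 0*(2 + 17 + 136) - 322 = 0*155 - 322 = 0 - 322 = -322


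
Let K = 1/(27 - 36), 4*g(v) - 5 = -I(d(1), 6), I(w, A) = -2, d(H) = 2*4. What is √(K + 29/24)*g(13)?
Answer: 7*√158/48 ≈ 1.8331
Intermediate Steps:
d(H) = 8
g(v) = 7/4 (g(v) = 5/4 + (-1*(-2))/4 = 5/4 + (¼)*2 = 5/4 + ½ = 7/4)
K = -⅑ (K = 1/(-9) = -⅑ ≈ -0.11111)
√(K + 29/24)*g(13) = √(-⅑ + 29/24)*(7/4) = √(79/72)*(7/4) = (√158/12)*(7/4) = 7*√158/48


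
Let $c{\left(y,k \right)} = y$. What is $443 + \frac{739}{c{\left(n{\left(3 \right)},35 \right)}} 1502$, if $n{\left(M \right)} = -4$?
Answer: $- \frac{554103}{2} \approx -2.7705 \cdot 10^{5}$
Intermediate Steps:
$443 + \frac{739}{c{\left(n{\left(3 \right)},35 \right)}} 1502 = 443 + \frac{739}{-4} \cdot 1502 = 443 + 739 \left(- \frac{1}{4}\right) 1502 = 443 - \frac{554989}{2} = - \frac{554103}{2}$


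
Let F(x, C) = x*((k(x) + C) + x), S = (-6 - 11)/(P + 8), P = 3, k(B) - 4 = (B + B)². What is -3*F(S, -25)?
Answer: -80172/1331 ≈ -60.234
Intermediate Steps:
k(B) = 4 + 4*B² (k(B) = 4 + (B + B)² = 4 + (2*B)² = 4 + 4*B²)
S = -17/11 (S = (-6 - 11)/(3 + 8) = -17/11 ≈ -1.5455)
F(x, C) = x*(4 + C + x + 4*x²) (F(x, C) = x*(((4 + 4*x²) + C) + x) = x*((4 + C + 4*x²) + x) = x*(4 + C + x + 4*x²))
-3*F(S, -25) = -(-51)*(4 - 25 - 17/11 + 4*(-17/11)²)/11 = -(-51)*(4 - 25 - 17/11 + 4*(289/121))/11 = -(-51)*(4 - 25 - 17/11 + 1156/121)/11 = -(-51)*(-1572)/(11*121) = -3*26724/1331 = -80172/1331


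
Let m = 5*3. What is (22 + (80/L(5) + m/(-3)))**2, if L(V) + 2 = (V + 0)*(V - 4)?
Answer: 17161/9 ≈ 1906.8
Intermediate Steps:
L(V) = -2 + V*(-4 + V) (L(V) = -2 + (V + 0)*(V - 4) = -2 + V*(-4 + V))
m = 15
(22 + (80/L(5) + m/(-3)))**2 = (22 + (80/(-2 + 5**2 - 4*5) + 15/(-3)))**2 = (22 + (80/(-2 + 25 - 20) + 15*(-1/3)))**2 = (22 + (80/3 - 5))**2 = (22 + 65/3)**2 = (131/3)**2 = 17161/9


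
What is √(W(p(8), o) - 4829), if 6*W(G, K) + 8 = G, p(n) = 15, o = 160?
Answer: I*√173802/6 ≈ 69.483*I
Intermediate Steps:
W(G, K) = -4/3 + G/6
√(W(p(8), o) - 4829) = √((-4/3 + (⅙)*15) - 4829) = √((-4/3 + 5/2) - 4829) = √(7/6 - 4829) = √(-28967/6) = I*√173802/6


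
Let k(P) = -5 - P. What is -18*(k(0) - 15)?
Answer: 360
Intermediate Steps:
-18*(k(0) - 15) = -18*((-5 - 1*0) - 15) = -18*((-5 + 0) - 15) = -18*(-5 - 15) = -18*(-20) = 360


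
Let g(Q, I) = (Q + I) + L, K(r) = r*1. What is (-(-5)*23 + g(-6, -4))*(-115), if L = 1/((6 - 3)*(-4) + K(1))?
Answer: -132710/11 ≈ -12065.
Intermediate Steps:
K(r) = r
L = -1/11 (L = 1/((6 - 3)*(-4) + 1) = 1/(3*(-4) + 1) = 1/(-12 + 1) = 1/(-11) = -1/11 ≈ -0.090909)
g(Q, I) = -1/11 + I + Q (g(Q, I) = (Q + I) - 1/11 = (I + Q) - 1/11 = -1/11 + I + Q)
(-(-5)*23 + g(-6, -4))*(-115) = (-(-5)*23 + (-1/11 - 4 - 6))*(-115) = (-1*(-115) - 111/11)*(-115) = (115 - 111/11)*(-115) = (1154/11)*(-115) = -132710/11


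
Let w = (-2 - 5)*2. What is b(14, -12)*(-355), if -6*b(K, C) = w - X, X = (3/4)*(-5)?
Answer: -14555/24 ≈ -606.46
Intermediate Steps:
X = -15/4 (X = (3*(1/4))*(-5) = (3/4)*(-5) = -15/4 ≈ -3.7500)
w = -14 (w = -7*2 = -14)
b(K, C) = 41/24 (b(K, C) = -(-14 - 1*(-15/4))/6 = -(-14 + 15/4)/6 = -1/6*(-41/4) = 41/24)
b(14, -12)*(-355) = (41/24)*(-355) = -14555/24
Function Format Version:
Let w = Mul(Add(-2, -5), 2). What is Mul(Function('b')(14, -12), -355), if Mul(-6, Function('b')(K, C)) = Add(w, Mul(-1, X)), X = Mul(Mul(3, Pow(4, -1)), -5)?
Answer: Rational(-14555, 24) ≈ -606.46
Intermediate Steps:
X = Rational(-15, 4) (X = Mul(Mul(3, Rational(1, 4)), -5) = Mul(Rational(3, 4), -5) = Rational(-15, 4) ≈ -3.7500)
w = -14 (w = Mul(-7, 2) = -14)
Function('b')(K, C) = Rational(41, 24) (Function('b')(K, C) = Mul(Rational(-1, 6), Add(-14, Mul(-1, Rational(-15, 4)))) = Mul(Rational(-1, 6), Add(-14, Rational(15, 4))) = Mul(Rational(-1, 6), Rational(-41, 4)) = Rational(41, 24))
Mul(Function('b')(14, -12), -355) = Mul(Rational(41, 24), -355) = Rational(-14555, 24)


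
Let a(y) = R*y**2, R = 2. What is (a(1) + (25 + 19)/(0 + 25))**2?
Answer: 8836/625 ≈ 14.138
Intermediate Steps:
a(y) = 2*y**2
(a(1) + (25 + 19)/(0 + 25))**2 = (2*1**2 + (25 + 19)/(0 + 25))**2 = (2*1 + 44/25)**2 = (2 + 44*(1/25))**2 = (2 + 44/25)**2 = (94/25)**2 = 8836/625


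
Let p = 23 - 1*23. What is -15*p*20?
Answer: 0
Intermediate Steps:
p = 0 (p = 23 - 23 = 0)
-15*p*20 = -15*0*20 = 0*20 = 0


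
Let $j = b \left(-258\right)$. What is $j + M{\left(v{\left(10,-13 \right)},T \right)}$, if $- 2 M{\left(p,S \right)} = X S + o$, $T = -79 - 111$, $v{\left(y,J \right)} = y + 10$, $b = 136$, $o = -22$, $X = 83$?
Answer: $-27192$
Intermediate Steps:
$v{\left(y,J \right)} = 10 + y$
$T = -190$
$M{\left(p,S \right)} = 11 - \frac{83 S}{2}$ ($M{\left(p,S \right)} = - \frac{83 S - 22}{2} = - \frac{-22 + 83 S}{2} = 11 - \frac{83 S}{2}$)
$j = -35088$ ($j = 136 \left(-258\right) = -35088$)
$j + M{\left(v{\left(10,-13 \right)},T \right)} = -35088 + \left(11 - -7885\right) = -35088 + \left(11 + 7885\right) = -35088 + 7896 = -27192$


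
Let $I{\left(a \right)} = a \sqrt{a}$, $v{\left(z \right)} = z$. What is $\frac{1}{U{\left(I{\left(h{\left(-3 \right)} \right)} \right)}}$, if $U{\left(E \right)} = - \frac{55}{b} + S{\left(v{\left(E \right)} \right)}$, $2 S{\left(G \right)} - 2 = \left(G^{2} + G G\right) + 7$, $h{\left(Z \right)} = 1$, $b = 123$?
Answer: $\frac{246}{1243} \approx 0.19791$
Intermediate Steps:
$I{\left(a \right)} = a^{\frac{3}{2}}$
$S{\left(G \right)} = \frac{9}{2} + G^{2}$ ($S{\left(G \right)} = 1 + \frac{\left(G^{2} + G G\right) + 7}{2} = 1 + \frac{\left(G^{2} + G^{2}\right) + 7}{2} = 1 + \frac{2 G^{2} + 7}{2} = 1 + \frac{7 + 2 G^{2}}{2} = 1 + \left(\frac{7}{2} + G^{2}\right) = \frac{9}{2} + G^{2}$)
$U{\left(E \right)} = \frac{997}{246} + E^{2}$ ($U{\left(E \right)} = - \frac{55}{123} + \left(\frac{9}{2} + E^{2}\right) = \frac{997}{246} + E^{2}$)
$\frac{1}{U{\left(I{\left(h{\left(-3 \right)} \right)} \right)}} = \frac{1}{\frac{997}{246} + \left(1^{\frac{3}{2}}\right)^{2}} = \frac{1}{\frac{997}{246} + 1^{2}} = \frac{1}{\frac{997}{246} + 1} = \frac{1}{\frac{1243}{246}} = \frac{246}{1243}$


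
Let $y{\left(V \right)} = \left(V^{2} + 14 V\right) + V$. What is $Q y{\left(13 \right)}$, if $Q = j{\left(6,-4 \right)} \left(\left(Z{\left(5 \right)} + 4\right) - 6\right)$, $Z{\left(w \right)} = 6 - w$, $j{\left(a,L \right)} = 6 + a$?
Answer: $-4368$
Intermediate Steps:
$y{\left(V \right)} = V^{2} + 15 V$
$Q = -12$ ($Q = \left(6 + 6\right) \left(\left(\left(6 - 5\right) + 4\right) - 6\right) = 12 \left(\left(\left(6 - 5\right) + 4\right) - 6\right) = 12 \left(\left(1 + 4\right) - 6\right) = 12 \left(5 - 6\right) = 12 \left(-1\right) = -12$)
$Q y{\left(13 \right)} = - 12 \cdot 13 \left(15 + 13\right) = - 12 \cdot 13 \cdot 28 = \left(-12\right) 364 = -4368$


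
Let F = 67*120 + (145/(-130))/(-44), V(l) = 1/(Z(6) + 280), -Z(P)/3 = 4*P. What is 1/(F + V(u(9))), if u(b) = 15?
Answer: 2288/18395589 ≈ 0.00012438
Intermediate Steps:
Z(P) = -12*P
V(l) = 1/208 (V(l) = 1/(-12*6 + 280) = 1/(-72 + 280) = 1/208)
F = 9197789/1144 (F = 8040 + (145*(-1/130))*(-1/44) = 8040 - 29/26*(-1/44) = 8040 + 29/1144 = 9197789/1144 ≈ 8040.0)
1/(F + V(u(9))) = 1/(9197789/1144 + 1/208) = 1/(18395589/2288) = 2288/18395589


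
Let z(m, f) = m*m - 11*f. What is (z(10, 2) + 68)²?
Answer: 21316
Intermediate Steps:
z(m, f) = m² - 11*f
(z(10, 2) + 68)² = ((10² - 11*2) + 68)² = ((100 - 22) + 68)² = (78 + 68)² = 146² = 21316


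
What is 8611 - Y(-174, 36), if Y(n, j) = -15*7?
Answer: 8716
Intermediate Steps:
Y(n, j) = -105
8611 - Y(-174, 36) = 8611 - 1*(-105) = 8611 + 105 = 8716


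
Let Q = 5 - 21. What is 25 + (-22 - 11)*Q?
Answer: 553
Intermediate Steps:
Q = -16
25 + (-22 - 11)*Q = 25 + (-22 - 11)*(-16) = 25 - 33*(-16) = 25 + 528 = 553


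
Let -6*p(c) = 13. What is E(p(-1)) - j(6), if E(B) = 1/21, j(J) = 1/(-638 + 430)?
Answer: 229/4368 ≈ 0.052427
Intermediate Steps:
p(c) = -13/6 (p(c) = -1/6*13 = -13/6)
j(J) = -1/208 (j(J) = 1/(-208) = -1/208)
E(B) = 1/21
E(p(-1)) - j(6) = 1/21 - 1*(-1/208) = 1/21 + 1/208 = 229/4368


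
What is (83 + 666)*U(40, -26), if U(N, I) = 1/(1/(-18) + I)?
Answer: -1926/67 ≈ -28.746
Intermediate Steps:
U(N, I) = 1/(-1/18 + I)
(83 + 666)*U(40, -26) = (83 + 666)*(18/(-1 + 18*(-26))) = 749*(18/(-1 - 468)) = 749*(18/(-469)) = 749*(18*(-1/469)) = 749*(-18/469) = -1926/67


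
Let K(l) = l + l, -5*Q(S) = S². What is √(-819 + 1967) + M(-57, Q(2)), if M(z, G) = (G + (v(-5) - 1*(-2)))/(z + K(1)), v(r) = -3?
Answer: 9/275 + 2*√287 ≈ 33.915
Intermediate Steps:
Q(S) = -S²/5
K(l) = 2*l
M(z, G) = (-1 + G)/(2 + z) (M(z, G) = (G + (-3 - 1*(-2)))/(z + 2*1) = (G + (-3 + 2))/(z + 2) = (G - 1)/(2 + z) = (-1 + G)/(2 + z))
√(-819 + 1967) + M(-57, Q(2)) = √(-819 + 1967) + (-1 - ⅕*2²)/(2 - 57) = √1148 + (-1 - ⅕*4)/(-55) = 2*√287 - (-1 - ⅘)/55 = 2*√287 - 1/55*(-9/5) = 2*√287 + 9/275 = 9/275 + 2*√287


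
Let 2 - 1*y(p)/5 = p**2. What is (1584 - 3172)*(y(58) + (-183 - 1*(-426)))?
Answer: 26308396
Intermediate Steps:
y(p) = 10 - 5*p**2
(1584 - 3172)*(y(58) + (-183 - 1*(-426))) = (1584 - 3172)*((10 - 5*58**2) + (-183 - 1*(-426))) = -1588*((10 - 5*3364) + (-183 + 426)) = -1588*((10 - 16820) + 243) = -1588*(-16810 + 243) = -1588*(-16567) = 26308396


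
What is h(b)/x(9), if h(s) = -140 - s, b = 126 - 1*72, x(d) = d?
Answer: -194/9 ≈ -21.556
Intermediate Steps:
b = 54 (b = 126 - 72 = 54)
h(b)/x(9) = (-140 - 1*54)/9 = (-140 - 54)*(⅑) = -194*⅑ = -194/9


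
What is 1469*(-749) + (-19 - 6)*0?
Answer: -1100281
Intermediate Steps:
1469*(-749) + (-19 - 6)*0 = -1100281 - 25*0 = -1100281 + 0 = -1100281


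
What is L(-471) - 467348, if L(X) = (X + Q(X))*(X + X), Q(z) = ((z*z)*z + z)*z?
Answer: -46359259380590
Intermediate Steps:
Q(z) = z*(z + z³) (Q(z) = (z²*z + z)*z = (z³ + z)*z = (z + z³)*z = z*(z + z³))
L(X) = 2*X*(X + X² + X⁴) (L(X) = (X + (X² + X⁴))*(X + X) = (X + X² + X⁴)*(2*X) = 2*X*(X + X² + X⁴))
L(-471) - 467348 = 2*(-471)²*(1 - 471 + (-471)³) - 467348 = 2*221841*(1 - 471 - 104487111) - 467348 = 2*221841*(-104487581) - 467348 = -46359258913242 - 467348 = -46359259380590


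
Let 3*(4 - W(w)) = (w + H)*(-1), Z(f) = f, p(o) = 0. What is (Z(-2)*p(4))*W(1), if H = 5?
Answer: 0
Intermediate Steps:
W(w) = 17/3 + w/3 (W(w) = 4 - (w + 5)*(-1)/3 = 4 - (5 + w)*(-1)/3 = 4 - (-5 - w)/3 = 4 + (5/3 + w/3) = 17/3 + w/3)
(Z(-2)*p(4))*W(1) = (-2*0)*(17/3 + (1/3)*1) = 0*(17/3 + 1/3) = 0*6 = 0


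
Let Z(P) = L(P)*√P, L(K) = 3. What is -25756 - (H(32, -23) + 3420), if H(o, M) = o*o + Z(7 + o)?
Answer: -30200 - 3*√39 ≈ -30219.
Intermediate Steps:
Z(P) = 3*√P
H(o, M) = o² + 3*√(7 + o) (H(o, M) = o*o + 3*√(7 + o) = o² + 3*√(7 + o))
-25756 - (H(32, -23) + 3420) = -25756 - ((32² + 3*√(7 + 32)) + 3420) = -25756 - ((1024 + 3*√39) + 3420) = -25756 - (4444 + 3*√39) = -25756 + (-4444 - 3*√39) = -30200 - 3*√39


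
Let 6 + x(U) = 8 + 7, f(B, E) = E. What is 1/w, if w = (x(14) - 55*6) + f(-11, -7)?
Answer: -1/328 ≈ -0.0030488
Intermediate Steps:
x(U) = 9 (x(U) = -6 + (8 + 7) = -6 + 15 = 9)
w = -328 (w = (9 - 55*6) - 7 = (9 - 330) - 7 = -321 - 7 = -328)
1/w = 1/(-328) = -1/328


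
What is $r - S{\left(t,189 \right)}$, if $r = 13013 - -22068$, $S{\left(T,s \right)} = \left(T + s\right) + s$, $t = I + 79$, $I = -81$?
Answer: $34705$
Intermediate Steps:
$t = -2$ ($t = -81 + 79 = -2$)
$S{\left(T,s \right)} = T + 2 s$
$r = 35081$ ($r = 13013 + 22068 = 35081$)
$r - S{\left(t,189 \right)} = 35081 - \left(-2 + 2 \cdot 189\right) = 35081 - \left(-2 + 378\right) = 35081 - 376 = 34705$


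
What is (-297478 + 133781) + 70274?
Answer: -93423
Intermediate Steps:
(-297478 + 133781) + 70274 = -163697 + 70274 = -93423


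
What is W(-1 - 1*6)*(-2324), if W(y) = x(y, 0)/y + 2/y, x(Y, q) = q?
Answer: 664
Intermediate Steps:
W(y) = 2/y (W(y) = 0/y + 2/y = 0 + 2/y = 2/y)
W(-1 - 1*6)*(-2324) = (2/(-1 - 1*6))*(-2324) = (2/(-1 - 6))*(-2324) = (2/(-7))*(-2324) = (2*(-⅐))*(-2324) = -2/7*(-2324) = 664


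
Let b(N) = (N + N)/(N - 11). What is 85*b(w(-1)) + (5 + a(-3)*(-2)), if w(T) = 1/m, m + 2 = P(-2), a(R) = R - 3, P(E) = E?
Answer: 187/9 ≈ 20.778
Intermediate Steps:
a(R) = -3 + R
m = -4 (m = -2 - 2 = -4)
w(T) = -¼ (w(T) = 1/(-4) = -¼)
b(N) = 2*N/(-11 + N) (b(N) = (2*N)/(-11 + N) = 2*N/(-11 + N))
85*b(w(-1)) + (5 + a(-3)*(-2)) = 85*(2*(-¼)/(-11 - ¼)) + (5 + (-3 - 3)*(-2)) = 85*(2*(-¼)/(-45/4)) + (5 - 6*(-2)) = 85*(2*(-¼)*(-4/45)) + (5 + 12) = 85*(2/45) + 17 = 34/9 + 17 = 187/9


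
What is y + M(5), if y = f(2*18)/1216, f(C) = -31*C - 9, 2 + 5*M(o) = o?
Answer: -1977/6080 ≈ -0.32516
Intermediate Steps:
M(o) = -⅖ + o/5
f(C) = -9 - 31*C
y = -1125/1216 (y = (-9 - 62*18)/1216 = (-9 - 31*36)*(1/1216) = (-9 - 1116)*(1/1216) = -1125*1/1216 = -1125/1216 ≈ -0.92516)
y + M(5) = -1125/1216 + (-⅖ + (⅕)*5) = -1125/1216 + (-⅖ + 1) = -1125/1216 + ⅗ = -1977/6080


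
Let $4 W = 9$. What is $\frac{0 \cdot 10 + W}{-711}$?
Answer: $- \frac{1}{316} \approx -0.0031646$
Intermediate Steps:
$W = \frac{9}{4}$ ($W = \frac{1}{4} \cdot 9 = \frac{9}{4} \approx 2.25$)
$\frac{0 \cdot 10 + W}{-711} = \frac{0 \cdot 10 + \frac{9}{4}}{-711} = \left(0 + \frac{9}{4}\right) \left(- \frac{1}{711}\right) = \frac{9}{4} \left(- \frac{1}{711}\right) = - \frac{1}{316}$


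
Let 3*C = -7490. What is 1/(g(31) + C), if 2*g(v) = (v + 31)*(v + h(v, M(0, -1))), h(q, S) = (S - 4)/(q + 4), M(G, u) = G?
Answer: -105/161617 ≈ -0.00064968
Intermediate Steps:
C = -7490/3 (C = (1/3)*(-7490) = -7490/3 ≈ -2496.7)
h(q, S) = (-4 + S)/(4 + q)
g(v) = (31 + v)*(v - 4/(4 + v))/2 (g(v) = ((v + 31)*(v + (-4 + 0)/(4 + v)))/2 = ((31 + v)*(v - 4/(4 + v)))/2 = (31 + v)*(v - 4/(4 + v))/2)
1/(g(31) + C) = 1/((-124 - 4*31 + 31*(4 + 31)*(31 + 31))/(2*(4 + 31)) - 7490/3) = 1/((1/2)*(-124 - 124 + 31*35*62)/35 - 7490/3) = 1/((1/2)*(1/35)*(-124 - 124 + 67270) - 7490/3) = 1/((1/2)*(1/35)*67022 - 7490/3) = 1/(33511/35 - 7490/3) = 1/(-161617/105) = -105/161617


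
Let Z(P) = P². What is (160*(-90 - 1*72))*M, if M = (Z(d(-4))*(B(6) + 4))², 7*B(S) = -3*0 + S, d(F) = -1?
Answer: -29963520/49 ≈ -6.1150e+5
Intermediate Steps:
B(S) = S/7 (B(S) = (-3*0 + S)/7 = (0 + S)/7 = S/7)
M = 1156/49 (M = ((-1)²*((⅐)*6 + 4))² = (1*(6/7 + 4))² = (1*(34/7))² = (34/7)² = 1156/49 ≈ 23.592)
(160*(-90 - 1*72))*M = (160*(-90 - 1*72))*(1156/49) = (160*(-90 - 72))*(1156/49) = (160*(-162))*(1156/49) = -25920*1156/49 = -29963520/49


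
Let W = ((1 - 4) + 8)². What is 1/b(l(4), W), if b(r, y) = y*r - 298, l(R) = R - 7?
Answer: -1/373 ≈ -0.0026810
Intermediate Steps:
l(R) = -7 + R
W = 25 (W = (-3 + 8)² = 5² = 25)
b(r, y) = -298 + r*y (b(r, y) = r*y - 298 = -298 + r*y)
1/b(l(4), W) = 1/(-298 + (-7 + 4)*25) = 1/(-298 - 3*25) = 1/(-298 - 75) = 1/(-373) = -1/373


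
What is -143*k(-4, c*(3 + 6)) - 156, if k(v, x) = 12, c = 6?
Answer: -1872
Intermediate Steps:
-143*k(-4, c*(3 + 6)) - 156 = -143*12 - 156 = -1716 - 156 = -1872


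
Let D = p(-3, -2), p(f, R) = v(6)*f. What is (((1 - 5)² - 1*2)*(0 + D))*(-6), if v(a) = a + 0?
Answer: 1512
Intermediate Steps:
v(a) = a
p(f, R) = 6*f
D = -18 (D = 6*(-3) = -18)
(((1 - 5)² - 1*2)*(0 + D))*(-6) = (((1 - 5)² - 1*2)*(0 - 18))*(-6) = (((-4)² - 2)*(-18))*(-6) = ((16 - 2)*(-18))*(-6) = (14*(-18))*(-6) = -252*(-6) = 1512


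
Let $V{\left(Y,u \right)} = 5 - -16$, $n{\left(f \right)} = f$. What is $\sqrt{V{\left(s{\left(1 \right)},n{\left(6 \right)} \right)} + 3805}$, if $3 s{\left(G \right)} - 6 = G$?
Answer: $\sqrt{3826} \approx 61.855$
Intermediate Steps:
$s{\left(G \right)} = 2 + \frac{G}{3}$
$V{\left(Y,u \right)} = 21$ ($V{\left(Y,u \right)} = 5 + 16 = 21$)
$\sqrt{V{\left(s{\left(1 \right)},n{\left(6 \right)} \right)} + 3805} = \sqrt{21 + 3805} = \sqrt{3826}$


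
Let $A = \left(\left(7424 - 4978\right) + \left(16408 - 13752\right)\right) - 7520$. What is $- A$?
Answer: $2418$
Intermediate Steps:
$A = -2418$ ($A = \left(\left(7424 - 4978\right) + \left(16408 - 13752\right)\right) - 7520 = \left(2446 + 2656\right) - 7520 = 5102 - 7520 = -2418$)
$- A = \left(-1\right) \left(-2418\right) = 2418$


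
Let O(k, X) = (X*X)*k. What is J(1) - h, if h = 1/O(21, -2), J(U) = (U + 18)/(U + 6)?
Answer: 227/84 ≈ 2.7024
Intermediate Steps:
O(k, X) = k*X² (O(k, X) = X²*k = k*X²)
J(U) = (18 + U)/(6 + U)
h = 1/84 (h = 1/(21*(-2)²) = 1/(21*4) = 1/84 ≈ 0.011905)
J(1) - h = (18 + 1)/(6 + 1) - 1*1/84 = 19/7 - 1/84 = 227/84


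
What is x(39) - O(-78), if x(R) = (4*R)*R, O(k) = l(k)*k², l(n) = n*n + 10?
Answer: -37069812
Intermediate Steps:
l(n) = 10 + n² (l(n) = n² + 10 = 10 + n²)
O(k) = k²*(10 + k²) (O(k) = (10 + k²)*k² = k²*(10 + k²))
x(R) = 4*R²
x(39) - O(-78) = 4*39² - (-78)²*(10 + (-78)²) = 4*1521 - 6084*(10 + 6084) = 6084 - 6084*6094 = 6084 - 1*37075896 = 6084 - 37075896 = -37069812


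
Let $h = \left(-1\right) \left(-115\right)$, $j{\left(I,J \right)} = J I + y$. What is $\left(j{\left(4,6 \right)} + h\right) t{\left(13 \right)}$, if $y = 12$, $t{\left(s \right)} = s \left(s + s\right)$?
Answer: $51038$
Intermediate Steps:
$t{\left(s \right)} = 2 s^{2}$ ($t{\left(s \right)} = s 2 s = 2 s^{2}$)
$j{\left(I,J \right)} = 12 + I J$ ($j{\left(I,J \right)} = J I + 12 = I J + 12 = 12 + I J$)
$h = 115$
$\left(j{\left(4,6 \right)} + h\right) t{\left(13 \right)} = \left(\left(12 + 4 \cdot 6\right) + 115\right) 2 \cdot 13^{2} = \left(\left(12 + 24\right) + 115\right) 2 \cdot 169 = \left(36 + 115\right) 338 = 151 \cdot 338 = 51038$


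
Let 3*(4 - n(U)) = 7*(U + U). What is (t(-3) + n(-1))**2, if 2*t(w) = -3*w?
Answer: 6241/36 ≈ 173.36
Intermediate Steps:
n(U) = 4 - 14*U/3 (n(U) = 4 - 7*(U + U)/3 = 4 - 7*2*U/3 = 4 - 14*U/3)
t(w) = -3*w/2 (t(w) = (-3*w)/2 = -3*w/2)
(t(-3) + n(-1))**2 = (-3/2*(-3) + (4 - 14/3*(-1)))**2 = (9/2 + (4 + 14/3))**2 = (9/2 + 26/3)**2 = (79/6)**2 = 6241/36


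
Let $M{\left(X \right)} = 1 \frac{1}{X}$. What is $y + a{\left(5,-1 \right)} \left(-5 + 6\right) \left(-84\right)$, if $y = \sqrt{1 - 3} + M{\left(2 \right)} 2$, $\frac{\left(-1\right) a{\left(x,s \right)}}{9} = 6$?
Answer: $4537 + i \sqrt{2} \approx 4537.0 + 1.4142 i$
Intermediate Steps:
$a{\left(x,s \right)} = -54$ ($a{\left(x,s \right)} = \left(-9\right) 6 = -54$)
$M{\left(X \right)} = \frac{1}{X}$
$y = 1 + i \sqrt{2}$ ($y = \sqrt{1 - 3} + \frac{1}{2} \cdot 2 = \sqrt{-2} + \frac{1}{2} \cdot 2 = i \sqrt{2} + 1 = 1 + i \sqrt{2} \approx 1.0 + 1.4142 i$)
$y + a{\left(5,-1 \right)} \left(-5 + 6\right) \left(-84\right) = \left(1 + i \sqrt{2}\right) + - 54 \left(-5 + 6\right) \left(-84\right) = \left(1 + i \sqrt{2}\right) + \left(-54\right) 1 \left(-84\right) = \left(1 + i \sqrt{2}\right) - -4536 = \left(1 + i \sqrt{2}\right) + 4536 = 4537 + i \sqrt{2}$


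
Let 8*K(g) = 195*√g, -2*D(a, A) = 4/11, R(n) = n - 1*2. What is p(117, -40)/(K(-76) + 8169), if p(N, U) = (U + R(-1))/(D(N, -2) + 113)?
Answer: -20607664/441979440897 + 122980*I*√19/441979440897 ≈ -4.6626e-5 + 1.2129e-6*I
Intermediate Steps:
R(n) = -2 + n (R(n) = n - 2 = -2 + n)
D(a, A) = -2/11
p(N, U) = -33/1241 + 11*U/1241 (p(N, U) = (U + (-2 - 1))/(-2/11 + 113) = (U - 3)/(1241/11) = (-3 + U)*(11/1241) = -33/1241 + 11*U/1241)
K(g) = 195*√g/8 (K(g) = (195*√g)/8 = 195*√g/8)
p(117, -40)/(K(-76) + 8169) = (-33/1241 + (11/1241)*(-40))/(195*√(-76)/8 + 8169) = (-33/1241 - 440/1241)/(195*(2*I*√19)/8 + 8169) = -473/(1241*(195*I*√19/4 + 8169)) = -473/(1241*(8169 + 195*I*√19/4))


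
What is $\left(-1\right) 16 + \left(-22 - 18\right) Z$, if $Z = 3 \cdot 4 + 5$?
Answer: $-696$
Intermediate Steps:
$Z = 17$ ($Z = 12 + 5 = 17$)
$\left(-1\right) 16 + \left(-22 - 18\right) Z = \left(-1\right) 16 + \left(-22 - 18\right) 17 = -16 - 680 = -696$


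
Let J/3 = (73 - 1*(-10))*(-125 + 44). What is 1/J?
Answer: -1/20169 ≈ -4.9581e-5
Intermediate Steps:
J = -20169 (J = 3*((73 - 1*(-10))*(-125 + 44)) = 3*((73 + 10)*(-81)) = 3*(83*(-81)) = 3*(-6723) = -20169)
1/J = 1/(-20169) = -1/20169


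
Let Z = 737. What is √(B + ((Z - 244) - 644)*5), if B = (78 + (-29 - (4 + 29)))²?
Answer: I*√499 ≈ 22.338*I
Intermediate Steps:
B = 256 (B = (78 + (-29 - 1*33))² = (78 + (-29 - 33))² = (78 - 62)² = 16² = 256)
√(B + ((Z - 244) - 644)*5) = √(256 + ((737 - 244) - 644)*5) = √(256 + (493 - 644)*5) = √(256 - 151*5) = √(256 - 755) = √(-499) = I*√499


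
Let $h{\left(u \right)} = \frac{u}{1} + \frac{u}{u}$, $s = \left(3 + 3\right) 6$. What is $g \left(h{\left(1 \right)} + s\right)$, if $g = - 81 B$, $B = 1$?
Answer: $-3078$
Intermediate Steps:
$s = 36$ ($s = 6 \cdot 6 = 36$)
$g = -81$ ($g = \left(-81\right) 1 = -81$)
$h{\left(u \right)} = 1 + u$ ($h{\left(u \right)} = u 1 + 1 = u + 1 = 1 + u$)
$g \left(h{\left(1 \right)} + s\right) = - 81 \left(\left(1 + 1\right) + 36\right) = - 81 \left(2 + 36\right) = \left(-81\right) 38 = -3078$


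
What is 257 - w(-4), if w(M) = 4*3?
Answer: 245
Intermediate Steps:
w(M) = 12
257 - w(-4) = 257 - 1*12 = 257 - 12 = 245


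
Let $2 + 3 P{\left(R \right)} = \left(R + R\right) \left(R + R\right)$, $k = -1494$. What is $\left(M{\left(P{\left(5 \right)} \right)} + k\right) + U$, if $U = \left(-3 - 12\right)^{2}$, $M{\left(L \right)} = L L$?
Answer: $- \frac{1817}{9} \approx -201.89$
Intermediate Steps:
$P{\left(R \right)} = - \frac{2}{3} + \frac{4 R^{2}}{3}$ ($P{\left(R \right)} = - \frac{2}{3} + \frac{\left(R + R\right) \left(R + R\right)}{3} = - \frac{2}{3} + \frac{2 R 2 R}{3} = - \frac{2}{3} + \frac{4 R^{2}}{3}$)
$M{\left(L \right)} = L^{2}$
$U = 225$ ($U = \left(-15\right)^{2} = 225$)
$\left(M{\left(P{\left(5 \right)} \right)} + k\right) + U = \left(\left(- \frac{2}{3} + \frac{4 \cdot 5^{2}}{3}\right)^{2} - 1494\right) + 225 = \left(\left(- \frac{2}{3} + \frac{4}{3} \cdot 25\right)^{2} - 1494\right) + 225 = \left(\left(- \frac{2}{3} + \frac{100}{3}\right)^{2} - 1494\right) + 225 = \left(\left(\frac{98}{3}\right)^{2} - 1494\right) + 225 = \left(\frac{9604}{9} - 1494\right) + 225 = - \frac{3842}{9} + 225 = - \frac{1817}{9}$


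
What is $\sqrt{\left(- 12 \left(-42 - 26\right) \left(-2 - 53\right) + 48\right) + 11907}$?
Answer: $5 i \sqrt{1317} \approx 181.45 i$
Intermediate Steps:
$\sqrt{\left(- 12 \left(-42 - 26\right) \left(-2 - 53\right) + 48\right) + 11907} = \sqrt{\left(- 12 \left(-42 - 26\right) \left(-55\right) + 48\right) + 11907} = \sqrt{\left(- 12 \left(\left(-68\right) \left(-55\right)\right) + 48\right) + 11907} = \sqrt{\left(\left(-12\right) 3740 + 48\right) + 11907} = \sqrt{\left(-44880 + 48\right) + 11907} = \sqrt{-44832 + 11907} = \sqrt{-32925} = 5 i \sqrt{1317}$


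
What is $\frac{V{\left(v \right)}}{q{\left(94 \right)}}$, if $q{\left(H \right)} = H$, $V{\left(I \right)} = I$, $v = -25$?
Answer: $- \frac{25}{94} \approx -0.26596$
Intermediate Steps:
$\frac{V{\left(v \right)}}{q{\left(94 \right)}} = - \frac{25}{94}$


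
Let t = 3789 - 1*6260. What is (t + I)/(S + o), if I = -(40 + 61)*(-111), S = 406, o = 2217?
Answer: 8740/2623 ≈ 3.3321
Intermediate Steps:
t = -2471 (t = 3789 - 6260 = -2471)
I = 11211 (I = -101*(-111) = -1*(-11211) = 11211)
(t + I)/(S + o) = (-2471 + 11211)/(406 + 2217) = 8740/2623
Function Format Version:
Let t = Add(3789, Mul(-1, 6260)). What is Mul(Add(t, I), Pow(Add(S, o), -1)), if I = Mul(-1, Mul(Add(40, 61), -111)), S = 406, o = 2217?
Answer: Rational(8740, 2623) ≈ 3.3321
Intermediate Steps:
t = -2471 (t = Add(3789, -6260) = -2471)
I = 11211 (I = Mul(-1, Mul(101, -111)) = Mul(-1, -11211) = 11211)
Mul(Add(t, I), Pow(Add(S, o), -1)) = Mul(Add(-2471, 11211), Pow(Add(406, 2217), -1)) = Mul(8740, Pow(2623, -1)) = Mul(8740, Rational(1, 2623)) = Rational(8740, 2623)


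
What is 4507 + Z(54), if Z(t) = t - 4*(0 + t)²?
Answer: -7103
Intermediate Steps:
Z(t) = t - 4*t²
4507 + Z(54) = 4507 + 54*(1 - 4*54) = 4507 + 54*(1 - 216) = 4507 + 54*(-215) = 4507 - 11610 = -7103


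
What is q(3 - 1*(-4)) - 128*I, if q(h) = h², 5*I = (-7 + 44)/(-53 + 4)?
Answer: 16741/245 ≈ 68.331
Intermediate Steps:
I = -37/245 (I = ((-7 + 44)/(-53 + 4))/5 = (37/(-49))/5 = (37*(-1/49))/5 = (⅕)*(-37/49) = -37/245 ≈ -0.15102)
q(3 - 1*(-4)) - 128*I = (3 - 1*(-4))² - 128*(-37/245) = (3 + 4)² + 4736/245 = 7² + 4736/245 = 49 + 4736/245 = 16741/245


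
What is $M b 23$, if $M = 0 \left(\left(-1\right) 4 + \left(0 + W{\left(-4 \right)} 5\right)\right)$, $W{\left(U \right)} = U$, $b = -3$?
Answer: $0$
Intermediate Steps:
$M = 0$ ($M = 0 \left(\left(-1\right) 4 + \left(0 - 20\right)\right) = 0 \left(-4 + \left(0 - 20\right)\right) = 0 \left(-4 - 20\right) = 0 \left(-24\right) = 0$)
$M b 23 = 0 \left(-3\right) 23 = 0 \cdot 23 = 0$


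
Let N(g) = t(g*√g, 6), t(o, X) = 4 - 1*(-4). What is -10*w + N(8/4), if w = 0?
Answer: 8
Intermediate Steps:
t(o, X) = 8 (t(o, X) = 4 + 4 = 8)
N(g) = 8
-10*w + N(8/4) = -10*0 + 8 = 0 + 8 = 8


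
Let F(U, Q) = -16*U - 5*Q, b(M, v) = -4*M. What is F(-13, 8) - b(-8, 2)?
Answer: 136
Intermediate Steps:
F(-13, 8) - b(-8, 2) = (-16*(-13) - 5*8) - (-4)*(-8) = (208 - 40) - 1*32 = 168 - 32 = 136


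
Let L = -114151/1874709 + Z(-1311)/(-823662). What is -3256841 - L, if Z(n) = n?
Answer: -186258318978747245/57189872754 ≈ -3.2568e+6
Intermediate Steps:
L = -3391262869/57189872754 (L = -114151/1874709 - 1311/(-823662) = -114151*1/1874709 - 1311*(-1/823662) = -114151/1874709 + 437/274554 = -3391262869/57189872754 ≈ -0.059298)
-3256841 - L = -3256841 - 1*(-3391262869/57189872754) = -3256841 + 3391262869/57189872754 = -186258318978747245/57189872754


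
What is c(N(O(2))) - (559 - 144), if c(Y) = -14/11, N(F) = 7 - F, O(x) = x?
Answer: -4579/11 ≈ -416.27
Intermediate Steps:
c(Y) = -14/11 (c(Y) = -14*1/11 = -14/11)
c(N(O(2))) - (559 - 144) = -14/11 - (559 - 144) = -14/11 - 1*415 = -14/11 - 415 = -4579/11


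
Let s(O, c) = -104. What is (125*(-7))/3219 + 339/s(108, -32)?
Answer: -1182241/334776 ≈ -3.5314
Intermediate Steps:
(125*(-7))/3219 + 339/s(108, -32) = (125*(-7))/3219 + 339/(-104) = -875*1/3219 + 339*(-1/104) = -875/3219 - 339/104 = -1182241/334776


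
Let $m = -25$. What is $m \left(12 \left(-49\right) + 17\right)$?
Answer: $14275$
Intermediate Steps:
$m \left(12 \left(-49\right) + 17\right) = - 25 \left(12 \left(-49\right) + 17\right) = - 25 \left(-588 + 17\right) = \left(-25\right) \left(-571\right) = 14275$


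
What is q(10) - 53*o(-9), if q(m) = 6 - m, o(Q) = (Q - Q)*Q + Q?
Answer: 473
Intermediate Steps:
o(Q) = Q (o(Q) = 0*Q + Q = 0 + Q = Q)
q(10) - 53*o(-9) = (6 - 1*10) - 53*(-9) = (6 - 10) + 477 = -4 + 477 = 473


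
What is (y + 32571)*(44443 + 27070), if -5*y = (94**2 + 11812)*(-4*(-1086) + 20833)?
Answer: -37164722625433/5 ≈ -7.4329e+12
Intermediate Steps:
y = -519854696/5 (y = -(94**2 + 11812)*(-4*(-1086) + 20833)/5 = -(8836 + 11812)*(4344 + 20833)/5 = -20648*25177/5 = -1/5*519854696 = -519854696/5 ≈ -1.0397e+8)
(y + 32571)*(44443 + 27070) = (-519854696/5 + 32571)*(44443 + 27070) = -519691841/5*71513 = -37164722625433/5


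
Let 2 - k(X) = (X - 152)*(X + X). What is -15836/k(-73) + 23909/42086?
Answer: 181479591/172805116 ≈ 1.0502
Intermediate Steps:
k(X) = 2 - 2*X*(-152 + X) (k(X) = 2 - (X - 152)*(X + X) = 2 - (-152 + X)*2*X = 2 - 2*X*(-152 + X))
-15836/k(-73) + 23909/42086 = -15836/(2 - 2*(-73)² + 304*(-73)) + 23909/42086 = -15836/(2 - 2*5329 - 22192) + 23909*(1/42086) = -15836/(2 - 10658 - 22192) + 23909/42086 = -15836/(-32848) + 23909/42086 = -15836*(-1/32848) + 23909/42086 = 3959/8212 + 23909/42086 = 181479591/172805116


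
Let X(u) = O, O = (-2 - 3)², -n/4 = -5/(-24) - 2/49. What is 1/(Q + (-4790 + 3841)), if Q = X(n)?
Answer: -1/924 ≈ -0.0010823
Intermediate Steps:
n = -197/294 (n = -4*(-5/(-24) - 2/49) = -4*(-5*(-1/24) - 2*1/49) = -4*(5/24 - 2/49) = -4*197/1176 = -197/294 ≈ -0.67007)
O = 25 (O = (-5)² = 25)
X(u) = 25
Q = 25
1/(Q + (-4790 + 3841)) = 1/(25 + (-4790 + 3841)) = 1/(25 - 949) = 1/(-924) = -1/924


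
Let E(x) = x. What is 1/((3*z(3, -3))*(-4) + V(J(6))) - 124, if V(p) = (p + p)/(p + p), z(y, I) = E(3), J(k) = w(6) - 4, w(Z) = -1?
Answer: -4341/35 ≈ -124.03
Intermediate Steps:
J(k) = -5 (J(k) = -1 - 4 = -5)
z(y, I) = 3
V(p) = 1 (V(p) = (2*p)/((2*p)) = (2*p)*(1/(2*p)) = 1)
1/((3*z(3, -3))*(-4) + V(J(6))) - 124 = 1/((3*3)*(-4) + 1) - 124 = 1/(9*(-4) + 1) - 124 = 1/(-36 + 1) - 124 = 1/(-35) - 124 = -1/35 - 124 = -4341/35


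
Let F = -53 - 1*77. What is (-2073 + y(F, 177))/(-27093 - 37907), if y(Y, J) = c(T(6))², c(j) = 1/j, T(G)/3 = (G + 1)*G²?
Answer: 1184794127/37149840000 ≈ 0.031892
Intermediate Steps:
T(G) = 3*G²*(1 + G) (T(G) = 3*((G + 1)*G²) = 3*((1 + G)*G²) = 3*(G²*(1 + G)) = 3*G²*(1 + G))
F = -130 (F = -53 - 77 = -130)
c(j) = 1/j
y(Y, J) = 1/571536 (y(Y, J) = (1/(3*6²*(1 + 6)))² = (1/(3*36*7))² = (1/756)² = 1/571536)
(-2073 + y(F, 177))/(-27093 - 37907) = (-2073 + 1/571536)/(-27093 - 37907) = -1184794127/571536/(-65000) = -1184794127/571536*(-1/65000) = 1184794127/37149840000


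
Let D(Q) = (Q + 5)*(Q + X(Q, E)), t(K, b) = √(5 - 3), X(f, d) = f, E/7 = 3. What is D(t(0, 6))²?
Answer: 216 + 80*√2 ≈ 329.14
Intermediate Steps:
E = 21 (E = 7*3 = 21)
t(K, b) = √2
D(Q) = 2*Q*(5 + Q) (D(Q) = (Q + 5)*(Q + Q) = (5 + Q)*(2*Q) = 2*Q*(5 + Q))
D(t(0, 6))² = (2*√2*(5 + √2))² = 8*(5 + √2)²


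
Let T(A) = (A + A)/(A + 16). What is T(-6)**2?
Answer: 36/25 ≈ 1.4400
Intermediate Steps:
T(A) = 2*A/(16 + A) (T(A) = (2*A)/(16 + A) = 2*A/(16 + A))
T(-6)**2 = (2*(-6)/(16 - 6))**2 = (2*(-6)/10)**2 = (2*(-6)*(1/10))**2 = (-6/5)**2 = 36/25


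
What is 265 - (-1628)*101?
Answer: 164693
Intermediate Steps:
265 - (-1628)*101 = 265 - 148*(-1111) = 265 + 164428 = 164693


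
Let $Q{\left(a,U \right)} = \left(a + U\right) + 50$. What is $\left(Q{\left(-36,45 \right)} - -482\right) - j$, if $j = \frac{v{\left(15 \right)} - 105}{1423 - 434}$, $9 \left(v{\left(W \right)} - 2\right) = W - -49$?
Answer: $\frac{4816304}{8901} \approx 541.1$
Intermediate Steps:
$v{\left(W \right)} = \frac{67}{9} + \frac{W}{9}$ ($v{\left(W \right)} = 2 + \frac{W - -49}{9} = 2 + \frac{W + 49}{9} = 2 + \frac{49 + W}{9} = 2 + \left(\frac{49}{9} + \frac{W}{9}\right) = \frac{67}{9} + \frac{W}{9}$)
$Q{\left(a,U \right)} = 50 + U + a$ ($Q{\left(a,U \right)} = \left(U + a\right) + 50 = 50 + U + a$)
$j = - \frac{863}{8901}$ ($j = \frac{\left(\frac{67}{9} + \frac{1}{9} \cdot 15\right) - 105}{1423 - 434} = \frac{\left(\frac{67}{9} + \frac{5}{3}\right) - 105}{989} = \left(\frac{82}{9} - 105\right) \frac{1}{989} = \left(- \frac{863}{9}\right) \frac{1}{989} = - \frac{863}{8901} \approx -0.096955$)
$\left(Q{\left(-36,45 \right)} - -482\right) - j = \left(\left(50 + 45 - 36\right) - -482\right) - - \frac{863}{8901} = \left(59 + 482\right) + \frac{863}{8901} = 541 + \frac{863}{8901} = \frac{4816304}{8901}$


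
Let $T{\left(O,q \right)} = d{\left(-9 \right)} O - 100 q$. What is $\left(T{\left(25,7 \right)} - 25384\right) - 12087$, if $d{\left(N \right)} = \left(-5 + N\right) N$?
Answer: $-35021$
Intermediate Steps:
$d{\left(N \right)} = N \left(-5 + N\right)$
$T{\left(O,q \right)} = - 100 q + 126 O$ ($T{\left(O,q \right)} = - 9 \left(-5 - 9\right) O - 100 q = \left(-9\right) \left(-14\right) O - 100 q = 126 O - 100 q = - 100 q + 126 O$)
$\left(T{\left(25,7 \right)} - 25384\right) - 12087 = \left(\left(\left(-100\right) 7 + 126 \cdot 25\right) - 25384\right) - 12087 = \left(\left(-700 + 3150\right) - 25384\right) - 12087 = \left(2450 - 25384\right) - 12087 = -22934 - 12087 = -35021$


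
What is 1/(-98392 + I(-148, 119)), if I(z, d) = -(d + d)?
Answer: -1/98630 ≈ -1.0139e-5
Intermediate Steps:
I(z, d) = -2*d
1/(-98392 + I(-148, 119)) = 1/(-98392 - 2*119) = 1/(-98392 - 238) = 1/(-98630) = -1/98630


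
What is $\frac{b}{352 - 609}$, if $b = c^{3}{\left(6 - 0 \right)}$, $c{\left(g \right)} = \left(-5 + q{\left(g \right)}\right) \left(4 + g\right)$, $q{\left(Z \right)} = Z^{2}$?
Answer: $- \frac{29791000}{257} \approx -1.1592 \cdot 10^{5}$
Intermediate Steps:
$c{\left(g \right)} = \left(-5 + g^{2}\right) \left(4 + g\right)$
$b = 29791000$ ($b = \left(-20 + \left(6 - 0\right)^{3} - 5 \left(6 - 0\right) + 4 \left(6 - 0\right)^{2}\right)^{3} = \left(-20 + \left(6 + 0\right)^{3} - 5 \left(6 + 0\right) + 4 \left(6 + 0\right)^{2}\right)^{3} = \left(-20 + 6^{3} - 30 + 4 \cdot 6^{2}\right)^{3} = \left(-20 + 216 - 30 + 4 \cdot 36\right)^{3} = \left(-20 + 216 - 30 + 144\right)^{3} = 310^{3} = 29791000$)
$\frac{b}{352 - 609} = \frac{1}{352 - 609} \cdot 29791000 = \frac{1}{-257} \cdot 29791000 = \left(- \frac{1}{257}\right) 29791000 = - \frac{29791000}{257}$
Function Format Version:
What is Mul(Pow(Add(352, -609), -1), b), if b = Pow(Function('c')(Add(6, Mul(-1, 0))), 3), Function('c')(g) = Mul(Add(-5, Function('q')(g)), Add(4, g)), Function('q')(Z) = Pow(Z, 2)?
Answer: Rational(-29791000, 257) ≈ -1.1592e+5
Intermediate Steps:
Function('c')(g) = Mul(Add(-5, Pow(g, 2)), Add(4, g))
b = 29791000 (b = Pow(Add(-20, Pow(Add(6, Mul(-1, 0)), 3), Mul(-5, Add(6, Mul(-1, 0))), Mul(4, Pow(Add(6, Mul(-1, 0)), 2))), 3) = Pow(Add(-20, Pow(Add(6, 0), 3), Mul(-5, Add(6, 0)), Mul(4, Pow(Add(6, 0), 2))), 3) = Pow(Add(-20, Pow(6, 3), Mul(-5, 6), Mul(4, Pow(6, 2))), 3) = Pow(Add(-20, 216, -30, Mul(4, 36)), 3) = Pow(Add(-20, 216, -30, 144), 3) = Pow(310, 3) = 29791000)
Mul(Pow(Add(352, -609), -1), b) = Mul(Pow(Add(352, -609), -1), 29791000) = Mul(Pow(-257, -1), 29791000) = Mul(Rational(-1, 257), 29791000) = Rational(-29791000, 257)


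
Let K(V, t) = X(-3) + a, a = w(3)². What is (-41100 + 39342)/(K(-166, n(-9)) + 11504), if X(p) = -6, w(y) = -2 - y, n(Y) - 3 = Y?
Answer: -586/3841 ≈ -0.15256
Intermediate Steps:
n(Y) = 3 + Y
a = 25 (a = (-2 - 1*3)² = (-2 - 3)² = (-5)² = 25)
K(V, t) = 19 (K(V, t) = -6 + 25 = 19)
(-41100 + 39342)/(K(-166, n(-9)) + 11504) = (-41100 + 39342)/(19 + 11504) = -1758/11523 = -1758*1/11523 = -586/3841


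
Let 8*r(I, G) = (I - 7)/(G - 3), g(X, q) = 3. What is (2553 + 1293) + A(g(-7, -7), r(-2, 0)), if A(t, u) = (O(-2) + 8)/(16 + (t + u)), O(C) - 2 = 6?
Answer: 596258/155 ≈ 3846.8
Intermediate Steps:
O(C) = 8 (O(C) = 2 + 6 = 8)
r(I, G) = (-7 + I)/(8*(-3 + G)) (r(I, G) = ((I - 7)/(G - 3))/8 = ((-7 + I)/(-3 + G))/8 = (-7 + I)/(8*(-3 + G)))
A(t, u) = 16/(16 + t + u) (A(t, u) = (8 + 8)/(16 + (t + u)) = 16/(16 + t + u))
(2553 + 1293) + A(g(-7, -7), r(-2, 0)) = (2553 + 1293) + 16/(16 + 3 + (-7 - 2)/(8*(-3 + 0))) = 3846 + 16/(16 + 3 + (⅛)*(-9)/(-3)) = 3846 + 16/(16 + 3 + (⅛)*(-⅓)*(-9)) = 3846 + 16/(16 + 3 + 3/8) = 3846 + 16/(155/8) = 3846 + 16*(8/155) = 3846 + 128/155 = 596258/155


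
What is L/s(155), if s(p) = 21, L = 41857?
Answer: 41857/21 ≈ 1993.2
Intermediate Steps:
L/s(155) = 41857/21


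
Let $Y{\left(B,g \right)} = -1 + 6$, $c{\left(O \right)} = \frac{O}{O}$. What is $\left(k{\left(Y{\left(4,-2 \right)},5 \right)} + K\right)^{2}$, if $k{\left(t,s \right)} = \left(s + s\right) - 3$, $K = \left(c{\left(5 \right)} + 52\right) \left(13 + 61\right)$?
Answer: $15437041$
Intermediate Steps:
$c{\left(O \right)} = 1$
$K = 3922$ ($K = \left(1 + 52\right) \left(13 + 61\right) = 53 \cdot 74 = 3922$)
$Y{\left(B,g \right)} = 5$
$k{\left(t,s \right)} = -3 + 2 s$ ($k{\left(t,s \right)} = 2 s - 3 = -3 + 2 s$)
$\left(k{\left(Y{\left(4,-2 \right)},5 \right)} + K\right)^{2} = \left(\left(-3 + 2 \cdot 5\right) + 3922\right)^{2} = \left(\left(-3 + 10\right) + 3922\right)^{2} = \left(7 + 3922\right)^{2} = 3929^{2} = 15437041$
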